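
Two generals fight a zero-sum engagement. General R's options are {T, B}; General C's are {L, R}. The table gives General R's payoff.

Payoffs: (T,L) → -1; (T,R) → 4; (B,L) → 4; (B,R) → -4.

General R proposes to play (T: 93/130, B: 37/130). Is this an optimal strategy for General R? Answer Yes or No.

Against L this mix gives (93/130)·(-1) + (37/130)·4 = 11/26.
Against R this mix gives (93/130)·4 + (37/130)·(-4) = 112/65.
General C will play L, holding General R to 11/26. Shifting weight toward the row that does better against L would raise this floor (the equalizing mix achieves 12/13 against both L and R), so the proposed strategy is not optimal.

No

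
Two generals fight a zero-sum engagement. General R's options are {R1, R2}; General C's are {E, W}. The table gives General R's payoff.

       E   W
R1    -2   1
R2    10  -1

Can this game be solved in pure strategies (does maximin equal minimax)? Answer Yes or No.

Row minima: R1 → -2, R2 → -1; maximin = -1.
Column maxima: E → 10, W → 1; minimax = 1.
-1 ≠ 1, so no pure-strategy equilibrium exists.

No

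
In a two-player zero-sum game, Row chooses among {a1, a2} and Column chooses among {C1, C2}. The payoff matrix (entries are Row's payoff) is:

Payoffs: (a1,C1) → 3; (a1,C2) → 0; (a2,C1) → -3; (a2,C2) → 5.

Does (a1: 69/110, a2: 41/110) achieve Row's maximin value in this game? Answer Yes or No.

No

Against C1 this mix gives (69/110)·3 + (41/110)·(-3) = 42/55.
Against C2 this mix gives (69/110)·0 + (41/110)·5 = 41/22.
Column will play C1, holding Row to 42/55. Shifting weight toward the row that does better against C1 would raise this floor (the equalizing mix achieves 15/11 against both C1 and C2), so the proposed strategy is not optimal.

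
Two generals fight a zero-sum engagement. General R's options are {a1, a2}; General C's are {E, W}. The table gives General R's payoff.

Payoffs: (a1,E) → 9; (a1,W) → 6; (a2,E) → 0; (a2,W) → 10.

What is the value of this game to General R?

90/13

Row minima: a1 → 6, a2 → 0; maximin = 6.
Column maxima: E → 9, W → 10; minimax = 9.
6 ≠ 9, so there is no saddle point; optimal play is mixed.
Let General R play a1 with probability p. Expected payoff against E: 9p + 0(1−p) = 9p; against W: 6p + 10(1−p) = −4p + 10.
Setting these equal: 9p = −4p + 10 ⇒ 13p = 10 ⇒ p = 10/13, and the value is (9)·(10/13) = 90/13.
For General C: with q = P(E), equating a1's and a2's payoffs gives 3q + 6 = −10q + 10 ⇒ q = 4/13.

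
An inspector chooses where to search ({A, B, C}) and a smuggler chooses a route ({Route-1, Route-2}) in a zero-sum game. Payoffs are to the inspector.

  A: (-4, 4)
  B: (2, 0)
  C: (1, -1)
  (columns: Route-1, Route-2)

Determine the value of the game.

4/5

Row minima: A → -4, B → 0, C → -1; maximin = 0.
Column maxima: Route-1 → 2, Route-2 → 4; minimax = 2.
0 ≠ 2, so there is no saddle point; optimal play is mixed.
C is strictly dominated by B, so the inspector never plays it.
On the remaining 2×2 (A, B vs Route-1, Route-2):
Let the inspector play A with probability p. Expected payoff against Route-1: (-4)p + 2(1−p) = −6p + 2; against Route-2: 4p + 0(1−p) = 4p.
Setting these equal: −6p + 2 = 4p ⇒ −10p = -2 ⇒ p = 1/5, and the value is (-6)·(1/5) + 2 = 4/5.
For the smuggler: with q = P(Route-1), equating A's and B's payoffs gives −8q + 4 = 2q ⇒ q = 2/5.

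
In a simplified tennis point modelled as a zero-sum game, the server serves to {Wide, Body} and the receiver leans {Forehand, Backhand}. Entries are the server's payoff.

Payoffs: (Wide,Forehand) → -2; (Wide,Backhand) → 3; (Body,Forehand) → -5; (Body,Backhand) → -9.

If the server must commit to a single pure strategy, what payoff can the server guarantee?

-2

Row minima: Wide → -2, Body → -9.
The best of these is -2.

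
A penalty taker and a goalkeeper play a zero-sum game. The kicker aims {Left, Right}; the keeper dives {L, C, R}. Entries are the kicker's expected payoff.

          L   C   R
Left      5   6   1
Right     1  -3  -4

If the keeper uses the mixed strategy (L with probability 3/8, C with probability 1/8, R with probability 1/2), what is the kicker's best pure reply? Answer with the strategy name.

Left

Expected payoff of Left: (3/8)·5 + (1/8)·6 + (1/2)·1 = 25/8.
Expected payoff of Right: (3/8)·1 + (1/8)·(-3) + (1/2)·(-4) = -2.
The largest is 25/8, so the kicker's best response is Left.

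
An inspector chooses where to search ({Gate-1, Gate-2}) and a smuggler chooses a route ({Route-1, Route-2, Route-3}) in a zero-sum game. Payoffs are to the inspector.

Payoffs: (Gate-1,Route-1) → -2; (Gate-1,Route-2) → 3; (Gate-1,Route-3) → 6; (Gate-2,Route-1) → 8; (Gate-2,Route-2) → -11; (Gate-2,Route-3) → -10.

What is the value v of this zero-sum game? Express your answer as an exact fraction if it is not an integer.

Row minima: Gate-1 → -2, Gate-2 → -11; maximin = -2.
Column maxima: Route-1 → 8, Route-2 → 3, Route-3 → 6; minimax = 3.
-2 ≠ 3, so there is no saddle point; optimal play is mixed.
Route-3 is strictly dominated by Route-2 (it gives the inspector strictly more in every row), so the smuggler never plays it.
On the remaining 2×2 (Gate-1, Gate-2 vs Route-1, Route-2):
Let the inspector play Gate-1 with probability p. Expected payoff against Route-1: (-2)p + 8(1−p) = −10p + 8; against Route-2: 3p + (-11)(1−p) = 14p − 11.
Setting these equal: −10p + 8 = 14p − 11 ⇒ −24p = -19 ⇒ p = 19/24, and the value is (-10)·(19/24) + 8 = 1/12.
For the smuggler: with q = P(Route-1), equating Gate-1's and Gate-2's payoffs gives −5q + 3 = 19q − 11 ⇒ q = 7/12.

1/12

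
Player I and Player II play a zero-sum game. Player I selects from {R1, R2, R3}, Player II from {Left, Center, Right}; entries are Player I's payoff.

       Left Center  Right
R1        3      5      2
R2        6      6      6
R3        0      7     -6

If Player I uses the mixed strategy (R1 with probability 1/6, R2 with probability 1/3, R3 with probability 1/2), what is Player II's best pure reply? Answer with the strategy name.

If Player II plays Left, Player I's expected payoff is (1/6)·3 + (1/3)·6 + (1/2)·0 = 5/2.
If Player II plays Center, Player I's expected payoff is (1/6)·5 + (1/3)·6 + (1/2)·7 = 19/3.
If Player II plays Right, Player I's expected payoff is (1/6)·2 + (1/3)·6 + (1/2)·(-6) = -2/3.
Player II minimizes Player I's payoff; the smallest is -2/3, so the best response is Right.

Right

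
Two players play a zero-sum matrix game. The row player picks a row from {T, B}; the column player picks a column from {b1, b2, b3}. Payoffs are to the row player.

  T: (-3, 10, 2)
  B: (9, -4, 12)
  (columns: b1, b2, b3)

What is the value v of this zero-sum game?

Row minima: T → -3, B → -4; maximin = -3.
Column maxima: b1 → 9, b2 → 10, b3 → 12; minimax = 9.
-3 ≠ 9, so there is no saddle point; optimal play is mixed.
b3 is strictly dominated by b1 (it gives the row player strictly more in every row), so the column player never plays it.
On the remaining 2×2 (T, B vs b1, b2):
Let the row player play T with probability p. Expected payoff against b1: (-3)p + 9(1−p) = −12p + 9; against b2: 10p + (-4)(1−p) = 14p − 4.
Setting these equal: −12p + 9 = 14p − 4 ⇒ −26p = -13 ⇒ p = 1/2, and the value is (-12)·(1/2) + 9 = 3.
For the column player: with q = P(b1), equating T's and B's payoffs gives −13q + 10 = 13q − 4 ⇒ q = 7/13.

3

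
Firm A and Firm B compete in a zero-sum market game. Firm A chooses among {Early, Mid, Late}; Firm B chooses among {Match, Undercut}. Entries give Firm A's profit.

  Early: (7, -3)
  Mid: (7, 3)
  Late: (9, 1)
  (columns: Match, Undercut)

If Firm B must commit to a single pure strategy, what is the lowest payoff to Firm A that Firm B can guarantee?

3

Column maxima: Match → 9, Undercut → 3.
The smallest of these is 3.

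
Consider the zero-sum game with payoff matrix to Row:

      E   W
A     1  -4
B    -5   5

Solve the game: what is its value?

Row minima: A → -4, B → -5; maximin = -4.
Column maxima: E → 1, W → 5; minimax = 1.
-4 ≠ 1, so there is no saddle point; optimal play is mixed.
Let Row play A with probability p. Expected payoff against E: 1p + (-5)(1−p) = 6p − 5; against W: (-4)p + 5(1−p) = −9p + 5.
Setting these equal: 6p − 5 = −9p + 5 ⇒ 15p = 10 ⇒ p = 2/3, and the value is (6)·(2/3) − 5 = -1.
For Column: with q = P(E), equating A's and B's payoffs gives 5q − 4 = −10q + 5 ⇒ q = 3/5.

-1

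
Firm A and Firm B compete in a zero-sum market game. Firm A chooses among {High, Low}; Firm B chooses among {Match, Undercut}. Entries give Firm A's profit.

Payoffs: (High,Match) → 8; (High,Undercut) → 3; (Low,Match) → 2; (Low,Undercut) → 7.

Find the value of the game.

Row minima: High → 3, Low → 2; maximin = 3.
Column maxima: Match → 8, Undercut → 7; minimax = 7.
3 ≠ 7, so there is no saddle point; optimal play is mixed.
Let Firm A play High with probability p. Expected payoff against Match: 8p + 2(1−p) = 6p + 2; against Undercut: 3p + 7(1−p) = −4p + 7.
Setting these equal: 6p + 2 = −4p + 7 ⇒ 10p = 5 ⇒ p = 1/2, and the value is (6)·(1/2) + 2 = 5.
For Firm B: with q = P(Match), equating High's and Low's payoffs gives 5q + 3 = −5q + 7 ⇒ q = 2/5.

5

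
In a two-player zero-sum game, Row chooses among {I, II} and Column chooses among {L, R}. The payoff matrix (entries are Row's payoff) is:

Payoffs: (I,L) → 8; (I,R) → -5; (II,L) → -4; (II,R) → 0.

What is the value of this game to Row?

Row minima: I → -5, II → -4; maximin = -4.
Column maxima: L → 8, R → 0; minimax = 0.
-4 ≠ 0, so there is no saddle point; optimal play is mixed.
Let Row play I with probability p. Expected payoff against L: 8p + (-4)(1−p) = 12p − 4; against R: (-5)p + 0(1−p) = −5p.
Setting these equal: 12p − 4 = −5p ⇒ 17p = 4 ⇒ p = 4/17, and the value is (12)·(4/17) − 4 = -20/17.
For Column: with q = P(L), equating I's and II's payoffs gives 13q − 5 = −4q ⇒ q = 5/17.

-20/17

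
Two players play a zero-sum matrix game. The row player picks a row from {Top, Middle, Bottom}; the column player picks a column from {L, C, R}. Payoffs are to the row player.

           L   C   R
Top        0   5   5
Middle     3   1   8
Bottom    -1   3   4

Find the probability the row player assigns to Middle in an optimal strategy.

5/7

Row minima: Top → 0, Middle → 1, Bottom → -1; maximin = 1.
Column maxima: L → 3, C → 5, R → 8; minimax = 3.
1 ≠ 3, so there is no saddle point; optimal play is mixed.
Bottom is strictly dominated by Top, so the row player never plays it.
R is strictly dominated by L (it gives the row player strictly more in every row), so the column player never plays it.
On the remaining 2×2 (Top, Middle vs L, C):
Let the row player play Top with probability p. Expected payoff against L: 0p + 3(1−p) = −3p + 3; against C: 5p + 1(1−p) = 4p + 1.
Setting these equal: −3p + 3 = 4p + 1 ⇒ −7p = -2 ⇒ p = 2/7, and the value is (-3)·(2/7) + 3 = 15/7.
For the column player: with q = P(L), equating Top's and Middle's payoffs gives −5q + 5 = 2q + 1 ⇒ q = 4/7.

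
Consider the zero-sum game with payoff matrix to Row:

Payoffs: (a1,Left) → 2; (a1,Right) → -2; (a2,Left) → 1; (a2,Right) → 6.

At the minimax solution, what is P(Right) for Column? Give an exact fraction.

Row minima: a1 → -2, a2 → 1; maximin = 1.
Column maxima: Left → 2, Right → 6; minimax = 2.
1 ≠ 2, so there is no saddle point; optimal play is mixed.
Let Row play a1 with probability p. Expected payoff against Left: 2p + 1(1−p) = p + 1; against Right: (-2)p + 6(1−p) = −8p + 6.
Setting these equal: p + 1 = −8p + 6 ⇒ 9p = 5 ⇒ p = 5/9, and the value is (1)·(5/9) + 1 = 14/9.
For Column: with q = P(Left), equating a1's and a2's payoffs gives 4q − 2 = −5q + 6 ⇒ q = 8/9.

1/9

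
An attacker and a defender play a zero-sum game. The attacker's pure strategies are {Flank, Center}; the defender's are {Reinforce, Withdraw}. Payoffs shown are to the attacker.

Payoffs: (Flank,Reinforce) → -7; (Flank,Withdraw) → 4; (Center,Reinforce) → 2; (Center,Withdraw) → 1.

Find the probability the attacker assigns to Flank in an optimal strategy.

1/12

Row minima: Flank → -7, Center → 1; maximin = 1.
Column maxima: Reinforce → 2, Withdraw → 4; minimax = 2.
1 ≠ 2, so there is no saddle point; optimal play is mixed.
Let the attacker play Flank with probability p. Expected payoff against Reinforce: (-7)p + 2(1−p) = −9p + 2; against Withdraw: 4p + 1(1−p) = 3p + 1.
Setting these equal: −9p + 2 = 3p + 1 ⇒ −12p = -1 ⇒ p = 1/12, and the value is (-9)·(1/12) + 2 = 5/4.
For the defender: with q = P(Reinforce), equating Flank's and Center's payoffs gives −11q + 4 = q + 1 ⇒ q = 1/4.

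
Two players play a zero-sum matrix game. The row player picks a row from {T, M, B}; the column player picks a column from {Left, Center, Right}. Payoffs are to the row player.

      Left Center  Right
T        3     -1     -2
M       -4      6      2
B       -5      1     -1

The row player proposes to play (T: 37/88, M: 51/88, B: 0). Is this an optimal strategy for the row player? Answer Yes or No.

Against Left this mix gives (37/88)·3 + (51/88)·(-4) = -93/88.
Against Center this mix gives (37/88)·(-1) + (51/88)·6 = 269/88.
Against Right this mix gives (37/88)·(-2) + (51/88)·2 = 7/22.
The column player will play Left, holding the row player to -93/88. Shifting weight toward the row that does better against Left would raise this floor (the equalizing mix achieves -2/11 against both Left and Right), so the proposed strategy is not optimal.

No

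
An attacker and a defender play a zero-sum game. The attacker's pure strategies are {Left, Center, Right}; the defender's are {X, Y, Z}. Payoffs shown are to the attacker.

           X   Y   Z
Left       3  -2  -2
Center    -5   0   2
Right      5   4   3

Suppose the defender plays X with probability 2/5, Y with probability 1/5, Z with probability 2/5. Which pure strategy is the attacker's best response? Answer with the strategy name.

Right

Expected payoff of Left: (2/5)·3 + (1/5)·(-2) + (2/5)·(-2) = 0.
Expected payoff of Center: (2/5)·(-5) + (1/5)·0 + (2/5)·2 = -6/5.
Expected payoff of Right: (2/5)·5 + (1/5)·4 + (2/5)·3 = 4.
The largest is 4, so the attacker's best response is Right.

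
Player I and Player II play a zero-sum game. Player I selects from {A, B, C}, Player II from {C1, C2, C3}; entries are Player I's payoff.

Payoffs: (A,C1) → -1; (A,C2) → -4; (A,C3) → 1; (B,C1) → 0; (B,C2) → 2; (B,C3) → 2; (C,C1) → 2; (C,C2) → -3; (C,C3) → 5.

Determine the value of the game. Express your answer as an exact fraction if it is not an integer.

Row minima: A → -4, B → 0, C → -3; maximin = 0.
Column maxima: C1 → 2, C2 → 2, C3 → 5; minimax = 2.
0 ≠ 2, so there is no saddle point; optimal play is mixed.
A is strictly dominated by B, so Player I never plays it.
C3 is strictly dominated by C1 (it gives Player I strictly more in every row), so Player II never plays it.
On the remaining 2×2 (B, C vs C1, C2):
Let Player I play B with probability p. Expected payoff against C1: 0p + 2(1−p) = −2p + 2; against C2: 2p + (-3)(1−p) = 5p − 3.
Setting these equal: −2p + 2 = 5p − 3 ⇒ −7p = -5 ⇒ p = 5/7, and the value is (-2)·(5/7) + 2 = 4/7.
For Player II: with q = P(C1), equating B's and C's payoffs gives −2q + 2 = 5q − 3 ⇒ q = 5/7.

4/7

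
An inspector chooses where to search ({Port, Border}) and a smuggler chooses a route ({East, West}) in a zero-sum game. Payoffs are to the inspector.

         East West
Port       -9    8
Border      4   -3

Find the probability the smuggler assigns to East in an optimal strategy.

Row minima: Port → -9, Border → -3; maximin = -3.
Column maxima: East → 4, West → 8; minimax = 4.
-3 ≠ 4, so there is no saddle point; optimal play is mixed.
Let the inspector play Port with probability p. Expected payoff against East: (-9)p + 4(1−p) = −13p + 4; against West: 8p + (-3)(1−p) = 11p − 3.
Setting these equal: −13p + 4 = 11p − 3 ⇒ −24p = -7 ⇒ p = 7/24, and the value is (-13)·(7/24) + 4 = 5/24.
For the smuggler: with q = P(East), equating Port's and Border's payoffs gives −17q + 8 = 7q − 3 ⇒ q = 11/24.

11/24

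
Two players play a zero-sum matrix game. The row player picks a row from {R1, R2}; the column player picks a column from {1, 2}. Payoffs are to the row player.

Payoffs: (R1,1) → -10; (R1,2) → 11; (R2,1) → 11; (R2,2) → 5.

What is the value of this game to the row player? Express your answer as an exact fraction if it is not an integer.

19/3

Row minima: R1 → -10, R2 → 5; maximin = 5.
Column maxima: 1 → 11, 2 → 11; minimax = 11.
5 ≠ 11, so there is no saddle point; optimal play is mixed.
Let the row player play R1 with probability p. Expected payoff against 1: (-10)p + 11(1−p) = −21p + 11; against 2: 11p + 5(1−p) = 6p + 5.
Setting these equal: −21p + 11 = 6p + 5 ⇒ −27p = -6 ⇒ p = 2/9, and the value is (-21)·(2/9) + 11 = 19/3.
For the column player: with q = P(1), equating R1's and R2's payoffs gives −21q + 11 = 6q + 5 ⇒ q = 2/9.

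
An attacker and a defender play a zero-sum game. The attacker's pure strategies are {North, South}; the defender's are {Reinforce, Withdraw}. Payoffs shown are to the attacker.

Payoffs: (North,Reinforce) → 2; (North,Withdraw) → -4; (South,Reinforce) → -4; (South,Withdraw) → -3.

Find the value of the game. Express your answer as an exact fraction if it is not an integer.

-22/7

Row minima: North → -4, South → -4; maximin = -4.
Column maxima: Reinforce → 2, Withdraw → -3; minimax = -3.
-4 ≠ -3, so there is no saddle point; optimal play is mixed.
Let the attacker play North with probability p. Expected payoff against Reinforce: 2p + (-4)(1−p) = 6p − 4; against Withdraw: (-4)p + (-3)(1−p) = −p − 3.
Setting these equal: 6p − 4 = −p − 3 ⇒ 7p = 1 ⇒ p = 1/7, and the value is (6)·(1/7) − 4 = -22/7.
For the defender: with q = P(Reinforce), equating North's and South's payoffs gives 6q − 4 = −q − 3 ⇒ q = 1/7.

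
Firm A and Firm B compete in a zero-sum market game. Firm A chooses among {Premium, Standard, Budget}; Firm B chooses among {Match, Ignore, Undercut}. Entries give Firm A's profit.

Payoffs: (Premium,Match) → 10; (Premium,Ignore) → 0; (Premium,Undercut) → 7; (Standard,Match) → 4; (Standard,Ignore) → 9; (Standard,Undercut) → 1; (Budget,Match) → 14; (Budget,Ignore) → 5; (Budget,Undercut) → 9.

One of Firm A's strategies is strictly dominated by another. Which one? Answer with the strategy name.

Premium

Budget gives a strictly higher payoff than Premium against every column: 14 > 10, 5 > 0, 9 > 7.
So Premium is strictly dominated and Firm A never plays it.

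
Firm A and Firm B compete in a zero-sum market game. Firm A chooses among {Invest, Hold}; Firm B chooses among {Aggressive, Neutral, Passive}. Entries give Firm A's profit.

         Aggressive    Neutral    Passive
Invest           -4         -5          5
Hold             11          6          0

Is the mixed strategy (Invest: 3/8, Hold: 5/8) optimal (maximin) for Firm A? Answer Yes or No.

Against Aggressive this mix gives (3/8)·(-4) + (5/8)·11 = 43/8.
Against Neutral this mix gives (3/8)·(-5) + (5/8)·6 = 15/8.
Against Passive this mix gives (3/8)·5 + (5/8)·0 = 15/8.
All of Firm B's active replies (Neutral, Passive) yield 15/8, and no column does worse for Firm A. The mix makes Firm B indifferent and guarantees 15/8, so it is optimal.

Yes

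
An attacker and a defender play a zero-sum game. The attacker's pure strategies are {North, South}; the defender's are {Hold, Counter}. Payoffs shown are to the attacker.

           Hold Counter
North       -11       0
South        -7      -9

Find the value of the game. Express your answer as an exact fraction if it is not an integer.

Row minima: North → -11, South → -9; maximin = -9.
Column maxima: Hold → -7, Counter → 0; minimax = -7.
-9 ≠ -7, so there is no saddle point; optimal play is mixed.
Let the attacker play North with probability p. Expected payoff against Hold: (-11)p + (-7)(1−p) = −4p − 7; against Counter: 0p + (-9)(1−p) = 9p − 9.
Setting these equal: −4p − 7 = 9p − 9 ⇒ −13p = -2 ⇒ p = 2/13, and the value is (-4)·(2/13) − 7 = -99/13.
For the defender: with q = P(Hold), equating North's and South's payoffs gives −11q = 2q − 9 ⇒ q = 9/13.

-99/13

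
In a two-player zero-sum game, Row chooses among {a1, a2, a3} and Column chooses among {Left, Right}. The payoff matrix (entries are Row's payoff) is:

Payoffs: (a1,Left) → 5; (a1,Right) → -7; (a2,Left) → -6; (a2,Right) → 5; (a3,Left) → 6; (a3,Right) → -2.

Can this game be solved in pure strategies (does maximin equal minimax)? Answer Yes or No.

Row minima: a1 → -7, a2 → -6, a3 → -2; maximin = -2.
Column maxima: Left → 6, Right → 5; minimax = 5.
-2 ≠ 5, so no pure-strategy equilibrium exists.

No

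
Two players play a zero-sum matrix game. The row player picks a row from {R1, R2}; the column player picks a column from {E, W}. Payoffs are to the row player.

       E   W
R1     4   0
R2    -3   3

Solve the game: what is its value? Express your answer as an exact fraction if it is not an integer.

Row minima: R1 → 0, R2 → -3; maximin = 0.
Column maxima: E → 4, W → 3; minimax = 3.
0 ≠ 3, so there is no saddle point; optimal play is mixed.
Let the row player play R1 with probability p. Expected payoff against E: 4p + (-3)(1−p) = 7p − 3; against W: 0p + 3(1−p) = −3p + 3.
Setting these equal: 7p − 3 = −3p + 3 ⇒ 10p = 6 ⇒ p = 3/5, and the value is (7)·(3/5) − 3 = 6/5.
For the column player: with q = P(E), equating R1's and R2's payoffs gives 4q = −6q + 3 ⇒ q = 3/10.

6/5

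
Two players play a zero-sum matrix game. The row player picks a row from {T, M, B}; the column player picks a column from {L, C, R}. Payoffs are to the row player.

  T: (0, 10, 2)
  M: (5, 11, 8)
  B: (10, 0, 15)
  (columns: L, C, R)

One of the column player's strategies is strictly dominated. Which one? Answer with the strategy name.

R

L holds the row player's payoff strictly below R in every row: 0 < 2, 5 < 8, 10 < 15.
So R is strictly dominated for the column player.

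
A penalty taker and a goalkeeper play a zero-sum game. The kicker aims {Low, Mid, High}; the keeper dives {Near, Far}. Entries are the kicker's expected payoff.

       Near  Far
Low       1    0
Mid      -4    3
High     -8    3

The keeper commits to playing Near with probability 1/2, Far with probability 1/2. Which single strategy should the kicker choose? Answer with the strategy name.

Expected payoff of Low: (1/2)·1 + (1/2)·0 = 1/2.
Expected payoff of Mid: (1/2)·(-4) + (1/2)·3 = -1/2.
Expected payoff of High: (1/2)·(-8) + (1/2)·3 = -5/2.
The largest is 1/2, so the kicker's best response is Low.

Low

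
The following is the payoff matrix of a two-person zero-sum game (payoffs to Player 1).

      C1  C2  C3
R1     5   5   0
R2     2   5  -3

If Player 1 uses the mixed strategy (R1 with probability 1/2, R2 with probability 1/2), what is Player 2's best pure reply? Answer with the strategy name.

If Player 2 plays C1, Player 1's expected payoff is (1/2)·5 + (1/2)·2 = 7/2.
If Player 2 plays C2, Player 1's expected payoff is (1/2)·5 + (1/2)·5 = 5.
If Player 2 plays C3, Player 1's expected payoff is (1/2)·0 + (1/2)·(-3) = -3/2.
Player 2 minimizes Player 1's payoff; the smallest is -3/2, so the best response is C3.

C3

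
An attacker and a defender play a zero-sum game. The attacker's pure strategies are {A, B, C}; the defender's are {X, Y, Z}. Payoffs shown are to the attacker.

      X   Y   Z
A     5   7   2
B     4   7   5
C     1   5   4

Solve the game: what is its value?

17/4

Row minima: A → 2, B → 4, C → 1; maximin = 4.
Column maxima: X → 5, Y → 7, Z → 5; minimax = 5.
4 ≠ 5, so there is no saddle point; optimal play is mixed.
C is strictly dominated by B, so the attacker never plays it.
Y is strictly dominated by X (it gives the attacker strictly more in every row), so the defender never plays it.
On the remaining 2×2 (A, B vs X, Z):
Let the attacker play A with probability p. Expected payoff against X: 5p + 4(1−p) = p + 4; against Z: 2p + 5(1−p) = −3p + 5.
Setting these equal: p + 4 = −3p + 5 ⇒ 4p = 1 ⇒ p = 1/4, and the value is (1)·(1/4) + 4 = 17/4.
For the defender: with q = P(X), equating A's and B's payoffs gives 3q + 2 = −q + 5 ⇒ q = 3/4.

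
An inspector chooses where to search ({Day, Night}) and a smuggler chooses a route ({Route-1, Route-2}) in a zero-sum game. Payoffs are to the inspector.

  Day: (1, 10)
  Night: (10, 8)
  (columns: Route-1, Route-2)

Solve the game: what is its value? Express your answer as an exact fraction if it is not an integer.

92/11

Row minima: Day → 1, Night → 8; maximin = 8.
Column maxima: Route-1 → 10, Route-2 → 10; minimax = 10.
8 ≠ 10, so there is no saddle point; optimal play is mixed.
Let the inspector play Day with probability p. Expected payoff against Route-1: 1p + 10(1−p) = −9p + 10; against Route-2: 10p + 8(1−p) = 2p + 8.
Setting these equal: −9p + 10 = 2p + 8 ⇒ −11p = -2 ⇒ p = 2/11, and the value is (-9)·(2/11) + 10 = 92/11.
For the smuggler: with q = P(Route-1), equating Day's and Night's payoffs gives −9q + 10 = 2q + 8 ⇒ q = 2/11.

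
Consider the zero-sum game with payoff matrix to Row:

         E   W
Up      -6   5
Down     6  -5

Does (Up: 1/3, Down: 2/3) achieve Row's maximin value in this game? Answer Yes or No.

Against E this mix gives (1/3)·(-6) + (2/3)·6 = 2.
Against W this mix gives (1/3)·5 + (2/3)·(-5) = -5/3.
Column will play W, holding Row to -5/3. Shifting weight toward the row that does better against W would raise this floor (the equalizing mix achieves 0 against both W and E), so the proposed strategy is not optimal.

No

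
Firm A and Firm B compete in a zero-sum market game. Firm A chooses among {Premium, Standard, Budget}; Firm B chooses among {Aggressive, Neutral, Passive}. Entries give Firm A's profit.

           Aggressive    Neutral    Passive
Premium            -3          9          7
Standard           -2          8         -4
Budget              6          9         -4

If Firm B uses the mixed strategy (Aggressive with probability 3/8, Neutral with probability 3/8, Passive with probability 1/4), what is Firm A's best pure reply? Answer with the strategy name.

Expected payoff of Premium: (3/8)·(-3) + (3/8)·9 + (1/4)·7 = 4.
Expected payoff of Standard: (3/8)·(-2) + (3/8)·8 + (1/4)·(-4) = 5/4.
Expected payoff of Budget: (3/8)·6 + (3/8)·9 + (1/4)·(-4) = 37/8.
The largest is 37/8, so Firm A's best response is Budget.

Budget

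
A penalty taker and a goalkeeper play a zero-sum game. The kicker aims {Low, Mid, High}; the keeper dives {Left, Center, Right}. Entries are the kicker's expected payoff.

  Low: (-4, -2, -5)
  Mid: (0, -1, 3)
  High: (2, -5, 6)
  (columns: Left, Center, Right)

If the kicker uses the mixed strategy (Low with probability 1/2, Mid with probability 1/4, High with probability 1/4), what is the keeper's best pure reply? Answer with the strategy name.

If the keeper plays Left, the kicker's expected payoff is (1/2)·(-4) + (1/4)·0 + (1/4)·2 = -3/2.
If the keeper plays Center, the kicker's expected payoff is (1/2)·(-2) + (1/4)·(-1) + (1/4)·(-5) = -5/2.
If the keeper plays Right, the kicker's expected payoff is (1/2)·(-5) + (1/4)·3 + (1/4)·6 = -1/4.
The keeper minimizes the kicker's payoff; the smallest is -5/2, so the best response is Center.

Center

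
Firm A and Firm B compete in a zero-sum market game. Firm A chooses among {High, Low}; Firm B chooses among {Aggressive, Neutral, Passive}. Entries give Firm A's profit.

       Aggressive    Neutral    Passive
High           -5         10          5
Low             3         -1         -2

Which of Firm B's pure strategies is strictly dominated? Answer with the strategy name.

Passive holds Firm A's payoff strictly below Neutral in every row: 5 < 10, -2 < -1.
So Neutral is strictly dominated for Firm B.

Neutral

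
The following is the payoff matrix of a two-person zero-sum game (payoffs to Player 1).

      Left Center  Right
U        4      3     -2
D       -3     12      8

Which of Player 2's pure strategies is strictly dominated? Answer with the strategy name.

Center

Right holds Player 1's payoff strictly below Center in every row: -2 < 3, 8 < 12.
So Center is strictly dominated for Player 2.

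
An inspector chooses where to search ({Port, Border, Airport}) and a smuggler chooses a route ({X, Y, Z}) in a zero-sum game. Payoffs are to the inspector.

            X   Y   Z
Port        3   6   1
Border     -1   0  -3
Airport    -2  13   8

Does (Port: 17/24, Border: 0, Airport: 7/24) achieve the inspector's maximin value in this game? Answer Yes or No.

Against X this mix gives (17/24)·3 + (7/24)·(-2) = 37/24.
Against Y this mix gives (17/24)·6 + (7/24)·13 = 193/24.
Against Z this mix gives (17/24)·1 + (7/24)·8 = 73/24.
The smuggler will play X, holding the inspector to 37/24. Shifting weight toward the row that does better against X would raise this floor (the equalizing mix achieves 13/6 against both X and Z), so the proposed strategy is not optimal.

No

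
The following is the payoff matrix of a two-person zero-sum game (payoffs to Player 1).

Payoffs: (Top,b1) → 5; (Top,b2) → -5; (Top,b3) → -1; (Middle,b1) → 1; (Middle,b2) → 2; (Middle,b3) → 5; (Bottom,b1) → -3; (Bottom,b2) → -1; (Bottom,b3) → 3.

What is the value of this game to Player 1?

15/11

Row minima: Top → -5, Middle → 1, Bottom → -3; maximin = 1.
Column maxima: b1 → 5, b2 → 2, b3 → 5; minimax = 2.
1 ≠ 2, so there is no saddle point; optimal play is mixed.
Bottom is strictly dominated by Middle, so Player 1 never plays it.
b3 is strictly dominated by b2 (it gives Player 1 strictly more in every row), so Player 2 never plays it.
On the remaining 2×2 (Top, Middle vs b1, b2):
Let Player 1 play Top with probability p. Expected payoff against b1: 5p + 1(1−p) = 4p + 1; against b2: (-5)p + 2(1−p) = −7p + 2.
Setting these equal: 4p + 1 = −7p + 2 ⇒ 11p = 1 ⇒ p = 1/11, and the value is (4)·(1/11) + 1 = 15/11.
For Player 2: with q = P(b1), equating Top's and Middle's payoffs gives 10q − 5 = −q + 2 ⇒ q = 7/11.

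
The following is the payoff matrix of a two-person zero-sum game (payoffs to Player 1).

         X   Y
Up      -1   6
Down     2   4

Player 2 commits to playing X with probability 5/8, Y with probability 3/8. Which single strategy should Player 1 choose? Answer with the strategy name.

Down

Expected payoff of Up: (5/8)·(-1) + (3/8)·6 = 13/8.
Expected payoff of Down: (5/8)·2 + (3/8)·4 = 11/4.
The largest is 11/4, so Player 1's best response is Down.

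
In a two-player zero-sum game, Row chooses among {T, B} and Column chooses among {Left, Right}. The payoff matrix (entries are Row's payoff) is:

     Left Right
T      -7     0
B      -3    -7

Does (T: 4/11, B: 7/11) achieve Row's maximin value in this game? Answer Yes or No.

Against Left this mix gives (4/11)·(-7) + (7/11)·(-3) = -49/11.
Against Right this mix gives (4/11)·0 + (7/11)·(-7) = -49/11.
All of Column's active replies (Left, Right) yield -49/11, and no column does worse for Row. The mix makes Column indifferent and guarantees -49/11, so it is optimal.

Yes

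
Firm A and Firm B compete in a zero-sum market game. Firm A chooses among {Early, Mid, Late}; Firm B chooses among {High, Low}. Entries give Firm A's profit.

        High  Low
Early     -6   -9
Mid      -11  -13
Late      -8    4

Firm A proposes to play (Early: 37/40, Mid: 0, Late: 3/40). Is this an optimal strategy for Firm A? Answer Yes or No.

No

Against High this mix gives (37/40)·(-6) + (3/40)·(-8) = -123/20.
Against Low this mix gives (37/40)·(-9) + (3/40)·4 = -321/40.
Firm B will play Low, holding Firm A to -321/40. Shifting weight toward the row that does better against Low would raise this floor (the equalizing mix achieves -32/5 against both Low and High), so the proposed strategy is not optimal.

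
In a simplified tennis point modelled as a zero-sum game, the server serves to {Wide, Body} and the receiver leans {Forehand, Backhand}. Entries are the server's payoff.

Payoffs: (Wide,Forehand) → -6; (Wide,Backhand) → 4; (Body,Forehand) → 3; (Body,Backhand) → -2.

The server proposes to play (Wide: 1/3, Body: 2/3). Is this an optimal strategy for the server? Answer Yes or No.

Against Forehand this mix gives (1/3)·(-6) + (2/3)·3 = 0.
Against Backhand this mix gives (1/3)·4 + (2/3)·(-2) = 0.
All of the receiver's active replies (Forehand, Backhand) yield 0, and no column does worse for the server. The mix makes the receiver indifferent and guarantees 0, so it is optimal.

Yes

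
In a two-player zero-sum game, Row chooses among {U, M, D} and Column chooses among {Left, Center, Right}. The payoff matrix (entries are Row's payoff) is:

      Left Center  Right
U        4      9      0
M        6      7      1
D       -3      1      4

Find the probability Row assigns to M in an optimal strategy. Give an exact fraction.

7/12

Row minima: U → 0, M → 1, D → -3; maximin = 1.
Column maxima: Left → 6, Center → 9, Right → 4; minimax = 4.
1 ≠ 4, so there is no saddle point; optimal play is mixed.
Center is strictly dominated by Left (it gives Row strictly more in every row), so Column never plays it.
With Center eliminated, U is strictly dominated by M (M gives Row strictly more in every remaining column), so Row never plays it.
On the remaining 2×2 (M, D vs Left, Right):
Let Row play M with probability p. Expected payoff against Left: 6p + (-3)(1−p) = 9p − 3; against Right: 1p + 4(1−p) = −3p + 4.
Setting these equal: 9p − 3 = −3p + 4 ⇒ 12p = 7 ⇒ p = 7/12, and the value is (9)·(7/12) − 3 = 9/4.
For Column: with q = P(Left), equating M's and D's payoffs gives 5q + 1 = −7q + 4 ⇒ q = 1/4.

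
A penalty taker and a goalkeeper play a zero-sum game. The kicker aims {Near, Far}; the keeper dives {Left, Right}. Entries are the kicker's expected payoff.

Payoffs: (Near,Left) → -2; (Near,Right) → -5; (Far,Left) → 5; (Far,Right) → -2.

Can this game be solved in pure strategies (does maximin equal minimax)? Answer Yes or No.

Row minima: Near → -5, Far → -2; maximin = -2.
Column maxima: Left → 5, Right → -2; minimax = -2.
maximin = minimax = -2, so a saddle point exists.

Yes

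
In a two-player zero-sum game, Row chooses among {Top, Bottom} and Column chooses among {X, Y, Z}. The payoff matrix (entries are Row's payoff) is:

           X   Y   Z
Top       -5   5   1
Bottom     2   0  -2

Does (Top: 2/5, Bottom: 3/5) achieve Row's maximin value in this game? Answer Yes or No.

Against X this mix gives (2/5)·(-5) + (3/5)·2 = -4/5.
Against Y this mix gives (2/5)·5 + (3/5)·0 = 2.
Against Z this mix gives (2/5)·1 + (3/5)·(-2) = -4/5.
All of Column's active replies (X, Z) yield -4/5, and no column does worse for Row. The mix makes Column indifferent and guarantees -4/5, so it is optimal.

Yes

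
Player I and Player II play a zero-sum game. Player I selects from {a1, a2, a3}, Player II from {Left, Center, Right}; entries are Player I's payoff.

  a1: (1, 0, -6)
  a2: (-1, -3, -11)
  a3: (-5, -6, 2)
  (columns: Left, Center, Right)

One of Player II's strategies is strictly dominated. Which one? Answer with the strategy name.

Left

Center holds Player I's payoff strictly below Left in every row: 0 < 1, -3 < -1, -6 < -5.
So Left is strictly dominated for Player II.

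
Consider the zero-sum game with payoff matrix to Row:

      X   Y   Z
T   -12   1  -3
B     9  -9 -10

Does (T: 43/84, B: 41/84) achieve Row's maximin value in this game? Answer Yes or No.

Against X this mix gives (43/84)·(-12) + (41/84)·9 = -7/4.
Against Y this mix gives (43/84)·1 + (41/84)·(-9) = -163/42.
Against Z this mix gives (43/84)·(-3) + (41/84)·(-10) = -77/12.
Column will play Z, holding Row to -77/12. Shifting weight toward the row that does better against Z would raise this floor (the equalizing mix achieves -21/4 against both Z and X), so the proposed strategy is not optimal.

No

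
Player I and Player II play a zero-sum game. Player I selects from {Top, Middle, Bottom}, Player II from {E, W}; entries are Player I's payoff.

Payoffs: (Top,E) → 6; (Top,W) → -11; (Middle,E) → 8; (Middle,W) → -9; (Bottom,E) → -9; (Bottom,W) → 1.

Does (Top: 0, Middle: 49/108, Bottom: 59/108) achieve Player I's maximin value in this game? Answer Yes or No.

Against E this mix gives (49/108)·8 + (59/108)·(-9) = -139/108.
Against W this mix gives (49/108)·(-9) + (59/108)·1 = -191/54.
Player II will play W, holding Player I to -191/54. Shifting weight toward the row that does better against W would raise this floor (the equalizing mix achieves -73/27 against both W and E), so the proposed strategy is not optimal.

No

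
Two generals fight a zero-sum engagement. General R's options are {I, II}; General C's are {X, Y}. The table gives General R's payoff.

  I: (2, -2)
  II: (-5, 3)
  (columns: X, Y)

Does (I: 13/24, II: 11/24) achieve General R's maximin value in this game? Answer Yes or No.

No

Against X this mix gives (13/24)·2 + (11/24)·(-5) = -29/24.
Against Y this mix gives (13/24)·(-2) + (11/24)·3 = 7/24.
General C will play X, holding General R to -29/24. Shifting weight toward the row that does better against X would raise this floor (the equalizing mix achieves -1/3 against both X and Y), so the proposed strategy is not optimal.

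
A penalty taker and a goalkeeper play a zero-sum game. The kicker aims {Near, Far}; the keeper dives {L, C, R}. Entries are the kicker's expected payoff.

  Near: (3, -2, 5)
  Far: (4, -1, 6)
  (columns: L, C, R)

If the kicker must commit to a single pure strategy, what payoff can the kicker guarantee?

Row minima: Near → -2, Far → -1.
The best of these is -1.

-1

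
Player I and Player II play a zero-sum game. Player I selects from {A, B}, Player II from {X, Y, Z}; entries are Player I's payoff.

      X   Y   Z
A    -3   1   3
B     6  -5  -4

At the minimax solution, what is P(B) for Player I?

4/15

Row minima: A → -3, B → -5; maximin = -3.
Column maxima: X → 6, Y → 1, Z → 3; minimax = 1.
-3 ≠ 1, so there is no saddle point; optimal play is mixed.
Z is strictly dominated by Y (it gives Player I strictly more in every row), so Player II never plays it.
On the remaining 2×2 (A, B vs X, Y):
Let Player I play A with probability p. Expected payoff against X: (-3)p + 6(1−p) = −9p + 6; against Y: 1p + (-5)(1−p) = 6p − 5.
Setting these equal: −9p + 6 = 6p − 5 ⇒ −15p = -11 ⇒ p = 11/15, and the value is (-9)·(11/15) + 6 = -3/5.
For Player II: with q = P(X), equating A's and B's payoffs gives −4q + 1 = 11q − 5 ⇒ q = 2/5.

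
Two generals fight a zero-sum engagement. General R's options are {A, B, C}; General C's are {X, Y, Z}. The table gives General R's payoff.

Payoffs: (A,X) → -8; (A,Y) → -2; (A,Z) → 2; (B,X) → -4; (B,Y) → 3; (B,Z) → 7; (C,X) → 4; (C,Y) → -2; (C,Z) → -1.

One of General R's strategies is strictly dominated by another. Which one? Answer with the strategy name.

B gives a strictly higher payoff than A against every column: -4 > -8, 3 > -2, 7 > 2.
So A is strictly dominated and General R never plays it.

A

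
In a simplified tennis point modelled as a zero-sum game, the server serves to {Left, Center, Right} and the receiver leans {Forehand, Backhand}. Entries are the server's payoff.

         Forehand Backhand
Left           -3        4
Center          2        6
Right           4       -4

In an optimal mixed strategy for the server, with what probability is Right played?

1/3

Row minima: Left → -3, Center → 2, Right → -4; maximin = 2.
Column maxima: Forehand → 4, Backhand → 6; minimax = 4.
2 ≠ 4, so there is no saddle point; optimal play is mixed.
Left is strictly dominated by Center, so the server never plays it.
On the remaining 2×2 (Center, Right vs Forehand, Backhand):
Let the server play Center with probability p. Expected payoff against Forehand: 2p + 4(1−p) = −2p + 4; against Backhand: 6p + (-4)(1−p) = 10p − 4.
Setting these equal: −2p + 4 = 10p − 4 ⇒ −12p = -8 ⇒ p = 2/3, and the value is (-2)·(2/3) + 4 = 8/3.
For the receiver: with q = P(Forehand), equating Center's and Right's payoffs gives −4q + 6 = 8q − 4 ⇒ q = 5/6.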